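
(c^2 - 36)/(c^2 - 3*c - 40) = (36 - c^2)/(-c^2 + 3*c + 40)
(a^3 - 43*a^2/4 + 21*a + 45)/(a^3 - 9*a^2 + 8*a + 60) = (4*a^2 - 19*a - 30)/(4*(a^2 - 3*a - 10))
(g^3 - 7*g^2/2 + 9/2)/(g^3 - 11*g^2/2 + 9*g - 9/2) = (g + 1)/(g - 1)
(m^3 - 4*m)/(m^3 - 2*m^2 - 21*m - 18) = m*(4 - m^2)/(-m^3 + 2*m^2 + 21*m + 18)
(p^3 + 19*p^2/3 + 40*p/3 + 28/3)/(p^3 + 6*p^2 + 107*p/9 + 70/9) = 3*(p + 2)/(3*p + 5)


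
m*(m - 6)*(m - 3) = m^3 - 9*m^2 + 18*m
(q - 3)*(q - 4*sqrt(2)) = q^2 - 4*sqrt(2)*q - 3*q + 12*sqrt(2)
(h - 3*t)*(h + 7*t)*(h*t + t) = h^3*t + 4*h^2*t^2 + h^2*t - 21*h*t^3 + 4*h*t^2 - 21*t^3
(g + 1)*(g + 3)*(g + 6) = g^3 + 10*g^2 + 27*g + 18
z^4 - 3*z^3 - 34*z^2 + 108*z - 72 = (z - 6)*(z - 2)*(z - 1)*(z + 6)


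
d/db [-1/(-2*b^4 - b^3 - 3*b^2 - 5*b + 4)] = (-8*b^3 - 3*b^2 - 6*b - 5)/(2*b^4 + b^3 + 3*b^2 + 5*b - 4)^2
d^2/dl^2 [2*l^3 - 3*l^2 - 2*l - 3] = 12*l - 6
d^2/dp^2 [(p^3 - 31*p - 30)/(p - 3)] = 2*(p^3 - 9*p^2 + 27*p - 123)/(p^3 - 9*p^2 + 27*p - 27)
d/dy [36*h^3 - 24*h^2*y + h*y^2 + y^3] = -24*h^2 + 2*h*y + 3*y^2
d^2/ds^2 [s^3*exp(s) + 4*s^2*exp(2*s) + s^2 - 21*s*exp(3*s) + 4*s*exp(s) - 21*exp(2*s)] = s^3*exp(s) + 16*s^2*exp(2*s) + 6*s^2*exp(s) - 189*s*exp(3*s) + 32*s*exp(2*s) + 10*s*exp(s) - 126*exp(3*s) - 76*exp(2*s) + 8*exp(s) + 2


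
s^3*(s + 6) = s^4 + 6*s^3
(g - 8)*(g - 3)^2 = g^3 - 14*g^2 + 57*g - 72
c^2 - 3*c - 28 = (c - 7)*(c + 4)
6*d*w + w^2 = w*(6*d + w)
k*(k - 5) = k^2 - 5*k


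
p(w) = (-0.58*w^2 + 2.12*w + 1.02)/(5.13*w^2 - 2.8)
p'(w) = -10.26*w*(-0.58*w^2 + 2.12*w + 1.02)/(5.13*w^2 - 2.8)^2 + (2.12 - 1.16*w)/(5.13*w^2 - 2.8)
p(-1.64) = -0.37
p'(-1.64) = -0.19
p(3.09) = 0.04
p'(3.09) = -0.06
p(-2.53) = -0.27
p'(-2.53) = -0.06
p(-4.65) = -0.20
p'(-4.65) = -0.02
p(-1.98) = -0.31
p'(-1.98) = -0.11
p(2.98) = 0.05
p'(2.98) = -0.07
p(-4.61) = -0.20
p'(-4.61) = -0.02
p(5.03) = -0.02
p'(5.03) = -0.02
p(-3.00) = -0.24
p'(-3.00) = -0.04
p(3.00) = 0.05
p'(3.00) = -0.07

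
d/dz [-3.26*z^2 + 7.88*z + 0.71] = 7.88 - 6.52*z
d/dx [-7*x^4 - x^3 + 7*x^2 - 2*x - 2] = -28*x^3 - 3*x^2 + 14*x - 2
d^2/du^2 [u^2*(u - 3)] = 6*u - 6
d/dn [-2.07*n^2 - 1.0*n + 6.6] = -4.14*n - 1.0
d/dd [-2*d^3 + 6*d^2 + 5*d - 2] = -6*d^2 + 12*d + 5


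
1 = 1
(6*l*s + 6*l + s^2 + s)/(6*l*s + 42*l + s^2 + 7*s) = (s + 1)/(s + 7)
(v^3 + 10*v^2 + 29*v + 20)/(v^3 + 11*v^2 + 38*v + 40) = (v + 1)/(v + 2)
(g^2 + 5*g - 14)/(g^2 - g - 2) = (g + 7)/(g + 1)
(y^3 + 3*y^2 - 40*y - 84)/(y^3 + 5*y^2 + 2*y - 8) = (y^2 + y - 42)/(y^2 + 3*y - 4)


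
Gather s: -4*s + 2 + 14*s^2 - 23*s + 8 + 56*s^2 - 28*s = 70*s^2 - 55*s + 10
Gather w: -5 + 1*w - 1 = w - 6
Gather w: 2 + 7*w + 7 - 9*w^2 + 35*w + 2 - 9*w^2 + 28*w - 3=-18*w^2 + 70*w + 8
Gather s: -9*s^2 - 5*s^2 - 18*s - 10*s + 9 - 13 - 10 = -14*s^2 - 28*s - 14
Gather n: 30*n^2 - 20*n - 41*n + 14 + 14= 30*n^2 - 61*n + 28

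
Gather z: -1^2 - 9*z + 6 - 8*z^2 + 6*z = -8*z^2 - 3*z + 5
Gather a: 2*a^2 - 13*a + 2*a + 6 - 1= 2*a^2 - 11*a + 5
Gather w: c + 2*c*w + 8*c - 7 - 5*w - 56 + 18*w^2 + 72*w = 9*c + 18*w^2 + w*(2*c + 67) - 63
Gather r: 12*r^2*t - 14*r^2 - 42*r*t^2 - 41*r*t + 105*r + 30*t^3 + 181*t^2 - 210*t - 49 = r^2*(12*t - 14) + r*(-42*t^2 - 41*t + 105) + 30*t^3 + 181*t^2 - 210*t - 49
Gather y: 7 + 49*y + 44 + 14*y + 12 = 63*y + 63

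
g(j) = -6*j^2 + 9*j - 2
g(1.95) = -7.26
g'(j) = 9 - 12*j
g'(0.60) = 1.80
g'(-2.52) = 39.24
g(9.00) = -407.00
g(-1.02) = -17.42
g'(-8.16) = 106.92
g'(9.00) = -99.00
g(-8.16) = -474.95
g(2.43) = -15.56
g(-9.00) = -569.00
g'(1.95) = -14.40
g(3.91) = -58.54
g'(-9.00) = 117.00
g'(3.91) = -37.92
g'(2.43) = -20.16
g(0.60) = 1.24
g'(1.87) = -13.44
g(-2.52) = -62.78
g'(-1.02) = 21.24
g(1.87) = -6.15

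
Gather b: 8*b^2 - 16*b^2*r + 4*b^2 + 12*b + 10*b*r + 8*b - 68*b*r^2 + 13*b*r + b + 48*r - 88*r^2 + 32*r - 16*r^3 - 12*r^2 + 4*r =b^2*(12 - 16*r) + b*(-68*r^2 + 23*r + 21) - 16*r^3 - 100*r^2 + 84*r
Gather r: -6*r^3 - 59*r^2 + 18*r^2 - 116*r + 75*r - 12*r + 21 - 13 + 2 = -6*r^3 - 41*r^2 - 53*r + 10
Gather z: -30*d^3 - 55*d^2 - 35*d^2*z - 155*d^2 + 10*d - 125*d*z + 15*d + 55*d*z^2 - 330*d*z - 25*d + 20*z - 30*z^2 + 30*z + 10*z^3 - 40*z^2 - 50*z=-30*d^3 - 210*d^2 + 10*z^3 + z^2*(55*d - 70) + z*(-35*d^2 - 455*d)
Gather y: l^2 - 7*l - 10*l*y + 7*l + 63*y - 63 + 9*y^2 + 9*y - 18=l^2 + 9*y^2 + y*(72 - 10*l) - 81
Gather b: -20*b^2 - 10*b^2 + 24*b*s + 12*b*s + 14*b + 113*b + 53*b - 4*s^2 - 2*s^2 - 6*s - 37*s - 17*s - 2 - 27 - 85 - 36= -30*b^2 + b*(36*s + 180) - 6*s^2 - 60*s - 150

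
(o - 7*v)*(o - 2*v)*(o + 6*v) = o^3 - 3*o^2*v - 40*o*v^2 + 84*v^3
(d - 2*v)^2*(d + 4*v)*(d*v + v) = d^4*v + d^3*v - 12*d^2*v^3 + 16*d*v^4 - 12*d*v^3 + 16*v^4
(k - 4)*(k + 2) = k^2 - 2*k - 8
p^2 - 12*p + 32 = (p - 8)*(p - 4)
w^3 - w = w*(w - 1)*(w + 1)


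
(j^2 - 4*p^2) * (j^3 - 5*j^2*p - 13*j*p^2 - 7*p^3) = j^5 - 5*j^4*p - 17*j^3*p^2 + 13*j^2*p^3 + 52*j*p^4 + 28*p^5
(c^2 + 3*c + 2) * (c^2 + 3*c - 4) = c^4 + 6*c^3 + 7*c^2 - 6*c - 8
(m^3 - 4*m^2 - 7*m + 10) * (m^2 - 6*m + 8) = m^5 - 10*m^4 + 25*m^3 + 20*m^2 - 116*m + 80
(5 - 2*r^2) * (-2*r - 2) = 4*r^3 + 4*r^2 - 10*r - 10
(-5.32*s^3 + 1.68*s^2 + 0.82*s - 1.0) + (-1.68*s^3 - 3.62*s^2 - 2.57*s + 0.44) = -7.0*s^3 - 1.94*s^2 - 1.75*s - 0.56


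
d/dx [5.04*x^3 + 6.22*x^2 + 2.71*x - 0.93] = 15.12*x^2 + 12.44*x + 2.71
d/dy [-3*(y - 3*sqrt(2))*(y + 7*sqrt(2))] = -6*y - 12*sqrt(2)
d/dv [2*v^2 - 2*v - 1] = 4*v - 2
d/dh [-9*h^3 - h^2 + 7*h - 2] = -27*h^2 - 2*h + 7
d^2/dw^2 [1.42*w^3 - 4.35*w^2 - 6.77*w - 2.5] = 8.52*w - 8.7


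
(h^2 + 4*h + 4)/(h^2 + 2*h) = (h + 2)/h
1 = 1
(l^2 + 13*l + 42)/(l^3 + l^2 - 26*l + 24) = (l + 7)/(l^2 - 5*l + 4)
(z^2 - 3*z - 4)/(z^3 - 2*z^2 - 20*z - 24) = (-z^2 + 3*z + 4)/(-z^3 + 2*z^2 + 20*z + 24)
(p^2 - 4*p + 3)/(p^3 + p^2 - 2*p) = (p - 3)/(p*(p + 2))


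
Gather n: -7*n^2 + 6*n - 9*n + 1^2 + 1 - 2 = -7*n^2 - 3*n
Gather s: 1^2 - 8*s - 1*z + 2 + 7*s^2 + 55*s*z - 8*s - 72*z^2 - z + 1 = 7*s^2 + s*(55*z - 16) - 72*z^2 - 2*z + 4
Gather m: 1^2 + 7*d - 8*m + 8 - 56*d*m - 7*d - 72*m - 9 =m*(-56*d - 80)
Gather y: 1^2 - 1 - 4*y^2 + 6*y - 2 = -4*y^2 + 6*y - 2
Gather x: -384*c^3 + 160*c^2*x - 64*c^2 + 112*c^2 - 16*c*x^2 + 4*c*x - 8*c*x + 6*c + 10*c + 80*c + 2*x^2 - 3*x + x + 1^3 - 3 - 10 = -384*c^3 + 48*c^2 + 96*c + x^2*(2 - 16*c) + x*(160*c^2 - 4*c - 2) - 12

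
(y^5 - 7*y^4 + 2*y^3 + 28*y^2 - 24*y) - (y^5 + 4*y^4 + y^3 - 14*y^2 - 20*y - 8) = -11*y^4 + y^3 + 42*y^2 - 4*y + 8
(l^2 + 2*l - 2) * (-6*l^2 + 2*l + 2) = -6*l^4 - 10*l^3 + 18*l^2 - 4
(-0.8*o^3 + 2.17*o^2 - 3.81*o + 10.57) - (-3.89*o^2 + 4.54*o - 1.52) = -0.8*o^3 + 6.06*o^2 - 8.35*o + 12.09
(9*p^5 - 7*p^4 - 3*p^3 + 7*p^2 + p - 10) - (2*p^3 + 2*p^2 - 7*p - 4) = 9*p^5 - 7*p^4 - 5*p^3 + 5*p^2 + 8*p - 6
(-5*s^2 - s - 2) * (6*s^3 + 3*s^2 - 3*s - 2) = -30*s^5 - 21*s^4 + 7*s^2 + 8*s + 4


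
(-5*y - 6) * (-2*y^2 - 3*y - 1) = 10*y^3 + 27*y^2 + 23*y + 6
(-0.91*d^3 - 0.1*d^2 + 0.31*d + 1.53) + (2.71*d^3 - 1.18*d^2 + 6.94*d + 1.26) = 1.8*d^3 - 1.28*d^2 + 7.25*d + 2.79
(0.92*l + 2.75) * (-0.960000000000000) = -0.8832*l - 2.64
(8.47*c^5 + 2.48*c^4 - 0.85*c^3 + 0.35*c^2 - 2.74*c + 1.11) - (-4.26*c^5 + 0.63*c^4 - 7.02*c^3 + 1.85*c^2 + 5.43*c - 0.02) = 12.73*c^5 + 1.85*c^4 + 6.17*c^3 - 1.5*c^2 - 8.17*c + 1.13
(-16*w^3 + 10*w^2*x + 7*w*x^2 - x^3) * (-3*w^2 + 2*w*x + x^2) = 48*w^5 - 62*w^4*x - 17*w^3*x^2 + 27*w^2*x^3 + 5*w*x^4 - x^5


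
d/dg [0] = 0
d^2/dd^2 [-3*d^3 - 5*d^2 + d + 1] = -18*d - 10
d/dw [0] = 0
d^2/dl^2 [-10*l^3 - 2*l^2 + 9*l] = -60*l - 4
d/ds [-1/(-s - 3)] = -1/(s + 3)^2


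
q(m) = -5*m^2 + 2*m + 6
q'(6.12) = -59.20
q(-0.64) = 2.67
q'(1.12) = -9.20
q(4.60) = -90.60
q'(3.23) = -30.30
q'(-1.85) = 20.50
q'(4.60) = -44.00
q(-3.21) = -51.94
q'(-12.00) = 122.00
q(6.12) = -169.03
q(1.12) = 1.97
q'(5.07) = -48.70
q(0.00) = 6.00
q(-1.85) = -14.81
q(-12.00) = -738.00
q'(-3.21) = 34.10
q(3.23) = -39.70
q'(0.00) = 2.00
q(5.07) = -112.38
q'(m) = 2 - 10*m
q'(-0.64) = 8.40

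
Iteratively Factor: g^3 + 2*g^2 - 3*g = (g - 1)*(g^2 + 3*g) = (g - 1)*(g + 3)*(g)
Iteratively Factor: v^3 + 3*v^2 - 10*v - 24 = (v - 3)*(v^2 + 6*v + 8) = (v - 3)*(v + 2)*(v + 4)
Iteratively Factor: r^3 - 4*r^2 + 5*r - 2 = (r - 2)*(r^2 - 2*r + 1) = (r - 2)*(r - 1)*(r - 1)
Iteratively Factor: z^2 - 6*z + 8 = (z - 2)*(z - 4)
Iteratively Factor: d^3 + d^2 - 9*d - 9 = (d + 1)*(d^2 - 9) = (d - 3)*(d + 1)*(d + 3)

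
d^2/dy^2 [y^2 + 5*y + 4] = 2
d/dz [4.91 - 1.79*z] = -1.79000000000000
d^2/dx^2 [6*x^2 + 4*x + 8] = 12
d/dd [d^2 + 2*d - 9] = 2*d + 2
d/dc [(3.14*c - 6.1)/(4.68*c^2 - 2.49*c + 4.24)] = (-14.6952*c^2 + 57.096*c - 1.8754)/(21.9024*c^4 - 23.3064*c^3 + 45.8865*c^2 - 21.1152*c + 17.9776)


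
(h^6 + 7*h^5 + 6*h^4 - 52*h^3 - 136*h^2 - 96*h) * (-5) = -5*h^6 - 35*h^5 - 30*h^4 + 260*h^3 + 680*h^2 + 480*h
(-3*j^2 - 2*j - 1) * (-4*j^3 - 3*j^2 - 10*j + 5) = 12*j^5 + 17*j^4 + 40*j^3 + 8*j^2 - 5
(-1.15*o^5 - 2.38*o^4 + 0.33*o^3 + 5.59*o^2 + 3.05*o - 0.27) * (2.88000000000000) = -3.312*o^5 - 6.8544*o^4 + 0.9504*o^3 + 16.0992*o^2 + 8.784*o - 0.7776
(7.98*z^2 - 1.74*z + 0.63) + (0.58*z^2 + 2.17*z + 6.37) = 8.56*z^2 + 0.43*z + 7.0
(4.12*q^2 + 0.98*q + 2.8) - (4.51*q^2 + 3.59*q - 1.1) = -0.39*q^2 - 2.61*q + 3.9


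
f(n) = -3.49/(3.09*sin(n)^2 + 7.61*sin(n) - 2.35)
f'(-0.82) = 0.19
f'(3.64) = -0.51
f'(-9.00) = -0.65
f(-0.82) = 0.56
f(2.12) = -0.55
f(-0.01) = 1.44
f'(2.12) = -0.57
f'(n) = -3.49*(-6.18*sin(n)*cos(n) - 7.61*cos(n))/(3.09*sin(n)^2 + 7.61*sin(n) - 2.35)^2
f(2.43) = -0.89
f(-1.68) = 0.51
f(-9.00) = 0.70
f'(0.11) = 13.17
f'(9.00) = -18.79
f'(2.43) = -1.99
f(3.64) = 0.66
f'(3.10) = -6.67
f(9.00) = -2.66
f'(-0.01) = 4.48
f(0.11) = 2.36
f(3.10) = 1.72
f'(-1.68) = -0.01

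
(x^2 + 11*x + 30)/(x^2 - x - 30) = (x + 6)/(x - 6)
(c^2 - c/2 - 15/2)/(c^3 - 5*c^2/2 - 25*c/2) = (c - 3)/(c*(c - 5))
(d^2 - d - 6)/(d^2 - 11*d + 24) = (d + 2)/(d - 8)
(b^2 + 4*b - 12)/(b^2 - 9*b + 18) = (b^2 + 4*b - 12)/(b^2 - 9*b + 18)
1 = 1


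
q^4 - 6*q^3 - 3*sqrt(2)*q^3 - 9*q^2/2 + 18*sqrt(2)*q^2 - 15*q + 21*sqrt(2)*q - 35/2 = (q - 7)*(q + 1)*(q - 5*sqrt(2)/2)*(q - sqrt(2)/2)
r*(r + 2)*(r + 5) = r^3 + 7*r^2 + 10*r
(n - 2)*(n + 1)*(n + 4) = n^3 + 3*n^2 - 6*n - 8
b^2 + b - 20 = (b - 4)*(b + 5)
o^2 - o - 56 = (o - 8)*(o + 7)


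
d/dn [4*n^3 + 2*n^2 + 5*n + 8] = 12*n^2 + 4*n + 5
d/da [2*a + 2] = 2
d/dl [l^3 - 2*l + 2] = 3*l^2 - 2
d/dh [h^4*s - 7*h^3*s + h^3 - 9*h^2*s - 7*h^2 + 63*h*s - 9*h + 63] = 4*h^3*s - 21*h^2*s + 3*h^2 - 18*h*s - 14*h + 63*s - 9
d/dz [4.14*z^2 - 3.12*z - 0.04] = 8.28*z - 3.12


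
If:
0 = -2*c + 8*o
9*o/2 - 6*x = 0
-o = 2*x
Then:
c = 0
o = 0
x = 0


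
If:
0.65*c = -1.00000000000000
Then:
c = -1.54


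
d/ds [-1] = 0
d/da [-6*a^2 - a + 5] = -12*a - 1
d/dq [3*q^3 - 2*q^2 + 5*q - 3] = 9*q^2 - 4*q + 5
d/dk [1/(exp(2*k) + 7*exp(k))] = (-2*exp(k) - 7)*exp(-k)/(exp(k) + 7)^2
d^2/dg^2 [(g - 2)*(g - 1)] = 2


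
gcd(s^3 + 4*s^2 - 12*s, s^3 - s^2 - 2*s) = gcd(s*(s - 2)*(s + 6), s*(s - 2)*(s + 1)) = s^2 - 2*s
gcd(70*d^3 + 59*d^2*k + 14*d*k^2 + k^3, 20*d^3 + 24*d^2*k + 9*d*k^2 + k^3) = 10*d^2 + 7*d*k + k^2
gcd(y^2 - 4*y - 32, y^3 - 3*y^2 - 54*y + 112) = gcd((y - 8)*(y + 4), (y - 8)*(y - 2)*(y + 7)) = y - 8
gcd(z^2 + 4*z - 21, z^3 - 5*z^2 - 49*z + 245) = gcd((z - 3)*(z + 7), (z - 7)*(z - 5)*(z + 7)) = z + 7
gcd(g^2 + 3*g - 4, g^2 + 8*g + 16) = g + 4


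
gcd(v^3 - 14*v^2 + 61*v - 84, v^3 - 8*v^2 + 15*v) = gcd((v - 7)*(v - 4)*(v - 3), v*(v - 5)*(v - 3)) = v - 3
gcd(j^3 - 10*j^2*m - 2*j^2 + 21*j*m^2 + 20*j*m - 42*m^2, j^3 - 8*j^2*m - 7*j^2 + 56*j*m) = 1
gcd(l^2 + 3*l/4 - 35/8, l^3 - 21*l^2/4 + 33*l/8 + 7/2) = l - 7/4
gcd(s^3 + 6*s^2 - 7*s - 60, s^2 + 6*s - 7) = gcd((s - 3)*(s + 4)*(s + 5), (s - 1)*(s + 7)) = 1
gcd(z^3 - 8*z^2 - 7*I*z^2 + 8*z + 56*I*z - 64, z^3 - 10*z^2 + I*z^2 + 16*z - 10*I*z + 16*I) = z^2 + z*(-8 + I) - 8*I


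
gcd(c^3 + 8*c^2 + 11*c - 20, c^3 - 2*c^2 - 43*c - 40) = c + 5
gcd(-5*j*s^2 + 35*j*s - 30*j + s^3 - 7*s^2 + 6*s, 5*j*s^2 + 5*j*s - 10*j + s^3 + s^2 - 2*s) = s - 1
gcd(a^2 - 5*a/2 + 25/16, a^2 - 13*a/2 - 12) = 1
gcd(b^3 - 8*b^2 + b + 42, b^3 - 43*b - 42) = b - 7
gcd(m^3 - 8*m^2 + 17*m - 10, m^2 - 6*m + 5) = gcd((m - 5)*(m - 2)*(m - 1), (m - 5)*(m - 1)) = m^2 - 6*m + 5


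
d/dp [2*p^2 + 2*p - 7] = 4*p + 2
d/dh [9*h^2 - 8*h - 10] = 18*h - 8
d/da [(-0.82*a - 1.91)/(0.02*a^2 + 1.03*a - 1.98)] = (0.0164*a^2 + 0.0764*a + 3.5909)/(0.0004*a^4 + 0.0412*a^3 + 0.9817*a^2 - 4.0788*a + 3.9204)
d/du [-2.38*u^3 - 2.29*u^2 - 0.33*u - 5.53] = -7.14*u^2 - 4.58*u - 0.33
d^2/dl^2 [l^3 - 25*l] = 6*l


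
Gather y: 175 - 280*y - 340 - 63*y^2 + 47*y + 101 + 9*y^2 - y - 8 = -54*y^2 - 234*y - 72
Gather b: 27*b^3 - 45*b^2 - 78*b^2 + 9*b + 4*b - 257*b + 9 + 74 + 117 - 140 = 27*b^3 - 123*b^2 - 244*b + 60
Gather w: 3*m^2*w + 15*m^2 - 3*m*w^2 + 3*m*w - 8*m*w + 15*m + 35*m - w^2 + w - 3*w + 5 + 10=15*m^2 + 50*m + w^2*(-3*m - 1) + w*(3*m^2 - 5*m - 2) + 15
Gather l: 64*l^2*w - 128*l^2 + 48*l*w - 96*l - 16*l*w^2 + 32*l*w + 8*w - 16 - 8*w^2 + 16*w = l^2*(64*w - 128) + l*(-16*w^2 + 80*w - 96) - 8*w^2 + 24*w - 16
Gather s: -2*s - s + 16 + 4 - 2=18 - 3*s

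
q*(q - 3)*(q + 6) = q^3 + 3*q^2 - 18*q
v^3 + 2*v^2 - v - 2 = (v - 1)*(v + 1)*(v + 2)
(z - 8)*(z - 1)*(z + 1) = z^3 - 8*z^2 - z + 8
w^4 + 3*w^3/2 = w^3*(w + 3/2)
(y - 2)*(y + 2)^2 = y^3 + 2*y^2 - 4*y - 8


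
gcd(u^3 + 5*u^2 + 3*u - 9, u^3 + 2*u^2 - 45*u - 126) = u + 3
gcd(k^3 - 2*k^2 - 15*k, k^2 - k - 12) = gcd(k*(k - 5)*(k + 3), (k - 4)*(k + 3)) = k + 3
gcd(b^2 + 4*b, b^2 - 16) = b + 4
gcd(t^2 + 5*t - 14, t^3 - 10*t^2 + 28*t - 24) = t - 2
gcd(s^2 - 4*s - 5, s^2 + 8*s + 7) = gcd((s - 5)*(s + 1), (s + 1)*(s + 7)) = s + 1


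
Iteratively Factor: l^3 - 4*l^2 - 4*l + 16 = (l - 4)*(l^2 - 4) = (l - 4)*(l + 2)*(l - 2)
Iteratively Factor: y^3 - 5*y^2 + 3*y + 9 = (y + 1)*(y^2 - 6*y + 9) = (y - 3)*(y + 1)*(y - 3)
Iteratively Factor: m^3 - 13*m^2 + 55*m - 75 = (m - 5)*(m^2 - 8*m + 15) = (m - 5)*(m - 3)*(m - 5)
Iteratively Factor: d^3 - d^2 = (d)*(d^2 - d) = d*(d - 1)*(d)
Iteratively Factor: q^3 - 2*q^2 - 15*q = (q)*(q^2 - 2*q - 15) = q*(q + 3)*(q - 5)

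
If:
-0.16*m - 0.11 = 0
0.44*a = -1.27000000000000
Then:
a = -2.89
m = -0.69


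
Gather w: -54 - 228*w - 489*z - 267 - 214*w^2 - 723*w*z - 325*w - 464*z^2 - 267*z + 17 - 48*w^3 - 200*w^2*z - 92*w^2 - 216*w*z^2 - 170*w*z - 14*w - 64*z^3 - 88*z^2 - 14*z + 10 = -48*w^3 + w^2*(-200*z - 306) + w*(-216*z^2 - 893*z - 567) - 64*z^3 - 552*z^2 - 770*z - 294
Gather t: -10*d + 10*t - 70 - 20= -10*d + 10*t - 90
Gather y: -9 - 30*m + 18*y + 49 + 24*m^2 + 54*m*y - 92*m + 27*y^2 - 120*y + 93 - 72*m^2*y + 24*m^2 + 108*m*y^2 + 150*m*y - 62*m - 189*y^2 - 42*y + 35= 48*m^2 - 184*m + y^2*(108*m - 162) + y*(-72*m^2 + 204*m - 144) + 168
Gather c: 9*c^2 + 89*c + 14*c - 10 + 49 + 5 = 9*c^2 + 103*c + 44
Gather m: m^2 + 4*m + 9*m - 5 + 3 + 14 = m^2 + 13*m + 12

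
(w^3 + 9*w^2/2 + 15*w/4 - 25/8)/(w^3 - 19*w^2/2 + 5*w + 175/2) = (w^2 + 2*w - 5/4)/(w^2 - 12*w + 35)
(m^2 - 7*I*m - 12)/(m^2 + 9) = (m - 4*I)/(m + 3*I)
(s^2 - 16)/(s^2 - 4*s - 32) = (s - 4)/(s - 8)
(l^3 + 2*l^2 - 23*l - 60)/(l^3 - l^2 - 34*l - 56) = (l^2 - 2*l - 15)/(l^2 - 5*l - 14)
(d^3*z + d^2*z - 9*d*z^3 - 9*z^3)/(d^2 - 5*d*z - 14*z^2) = z*(-d^3 - d^2 + 9*d*z^2 + 9*z^2)/(-d^2 + 5*d*z + 14*z^2)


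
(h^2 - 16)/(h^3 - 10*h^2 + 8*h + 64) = (h + 4)/(h^2 - 6*h - 16)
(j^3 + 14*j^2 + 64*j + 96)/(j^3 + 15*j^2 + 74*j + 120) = (j + 4)/(j + 5)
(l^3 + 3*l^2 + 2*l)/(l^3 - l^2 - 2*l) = (l + 2)/(l - 2)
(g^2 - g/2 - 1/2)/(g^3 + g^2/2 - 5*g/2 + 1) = (2*g + 1)/(2*g^2 + 3*g - 2)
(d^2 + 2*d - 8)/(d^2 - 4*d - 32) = (d - 2)/(d - 8)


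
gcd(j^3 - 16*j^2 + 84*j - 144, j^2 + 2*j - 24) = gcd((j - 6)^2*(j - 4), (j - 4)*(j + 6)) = j - 4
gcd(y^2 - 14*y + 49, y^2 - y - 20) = 1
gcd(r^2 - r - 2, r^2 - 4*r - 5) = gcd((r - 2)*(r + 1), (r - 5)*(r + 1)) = r + 1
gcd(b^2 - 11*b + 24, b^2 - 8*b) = b - 8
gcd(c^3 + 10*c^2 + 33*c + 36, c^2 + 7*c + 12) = c^2 + 7*c + 12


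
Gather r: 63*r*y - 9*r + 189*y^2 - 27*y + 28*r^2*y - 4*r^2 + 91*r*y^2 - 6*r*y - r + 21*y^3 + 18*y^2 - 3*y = r^2*(28*y - 4) + r*(91*y^2 + 57*y - 10) + 21*y^3 + 207*y^2 - 30*y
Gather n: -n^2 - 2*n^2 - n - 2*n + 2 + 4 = -3*n^2 - 3*n + 6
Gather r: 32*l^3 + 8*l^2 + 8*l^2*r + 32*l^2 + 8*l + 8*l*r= 32*l^3 + 40*l^2 + 8*l + r*(8*l^2 + 8*l)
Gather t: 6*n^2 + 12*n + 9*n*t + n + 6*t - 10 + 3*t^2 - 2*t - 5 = 6*n^2 + 13*n + 3*t^2 + t*(9*n + 4) - 15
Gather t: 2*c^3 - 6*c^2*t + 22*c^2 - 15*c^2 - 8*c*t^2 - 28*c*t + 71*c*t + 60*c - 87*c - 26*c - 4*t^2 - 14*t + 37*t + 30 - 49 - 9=2*c^3 + 7*c^2 - 53*c + t^2*(-8*c - 4) + t*(-6*c^2 + 43*c + 23) - 28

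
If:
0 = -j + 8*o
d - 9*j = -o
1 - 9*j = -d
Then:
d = 71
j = 8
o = 1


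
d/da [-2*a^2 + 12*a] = 12 - 4*a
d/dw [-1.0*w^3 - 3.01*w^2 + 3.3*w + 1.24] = -3.0*w^2 - 6.02*w + 3.3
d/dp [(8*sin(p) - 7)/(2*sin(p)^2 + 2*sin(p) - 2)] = (-8*sin(p)^2 + 14*sin(p) - 1)*cos(p)/(2*(sin(p) - cos(p)^2)^2)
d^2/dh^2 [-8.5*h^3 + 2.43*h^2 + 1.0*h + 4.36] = 4.86 - 51.0*h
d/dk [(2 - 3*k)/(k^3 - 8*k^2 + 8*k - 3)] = (6*k^3 - 30*k^2 + 32*k - 7)/(k^6 - 16*k^5 + 80*k^4 - 134*k^3 + 112*k^2 - 48*k + 9)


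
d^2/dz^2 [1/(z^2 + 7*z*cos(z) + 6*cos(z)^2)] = ((z^2 + 7*z*cos(z) + 6*cos(z)^2)*(7*z*cos(z) - 24*sin(z)^2 + 14*sin(z) + 10) + 2*(7*z*sin(z) - 2*z + 6*sin(2*z) - 7*cos(z))^2)/((z + cos(z))^3*(z + 6*cos(z))^3)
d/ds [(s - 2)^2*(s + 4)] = 3*s^2 - 12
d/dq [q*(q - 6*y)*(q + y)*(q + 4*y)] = 4*q^3 - 3*q^2*y - 52*q*y^2 - 24*y^3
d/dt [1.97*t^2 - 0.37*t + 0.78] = 3.94*t - 0.37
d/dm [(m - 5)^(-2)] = -2/(m - 5)^3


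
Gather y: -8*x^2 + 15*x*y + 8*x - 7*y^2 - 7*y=-8*x^2 + 8*x - 7*y^2 + y*(15*x - 7)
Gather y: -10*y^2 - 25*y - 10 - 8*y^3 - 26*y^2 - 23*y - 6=-8*y^3 - 36*y^2 - 48*y - 16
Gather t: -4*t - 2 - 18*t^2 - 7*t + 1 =-18*t^2 - 11*t - 1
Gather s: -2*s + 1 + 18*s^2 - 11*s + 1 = 18*s^2 - 13*s + 2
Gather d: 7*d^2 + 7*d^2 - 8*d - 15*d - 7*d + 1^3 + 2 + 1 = 14*d^2 - 30*d + 4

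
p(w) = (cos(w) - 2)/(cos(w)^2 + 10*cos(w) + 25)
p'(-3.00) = 0.02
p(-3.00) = -0.19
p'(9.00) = -0.06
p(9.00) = -0.17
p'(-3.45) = -0.05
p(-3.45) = -0.18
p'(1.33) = -0.06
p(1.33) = -0.06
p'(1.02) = -0.04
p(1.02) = -0.05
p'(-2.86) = 0.04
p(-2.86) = -0.18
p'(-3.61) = -0.06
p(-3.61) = -0.17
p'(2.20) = -0.09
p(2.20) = -0.13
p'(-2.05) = 0.09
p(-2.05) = -0.12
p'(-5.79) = -0.02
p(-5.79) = -0.03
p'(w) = (2*sin(w)*cos(w) + 10*sin(w))*(cos(w) - 2)/(cos(w)^2 + 10*cos(w) + 25)^2 - sin(w)/(cos(w)^2 + 10*cos(w) + 25) = (cos(w) - 9)*sin(w)/(cos(w) + 5)^3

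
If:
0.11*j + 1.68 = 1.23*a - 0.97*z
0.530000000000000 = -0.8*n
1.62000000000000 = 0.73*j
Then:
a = 0.788617886178862*z + 1.5643167390578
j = 2.22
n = -0.66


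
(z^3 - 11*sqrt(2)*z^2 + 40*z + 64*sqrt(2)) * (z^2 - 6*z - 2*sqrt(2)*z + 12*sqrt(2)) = z^5 - 13*sqrt(2)*z^4 - 6*z^4 + 84*z^3 + 78*sqrt(2)*z^3 - 504*z^2 - 16*sqrt(2)*z^2 - 256*z + 96*sqrt(2)*z + 1536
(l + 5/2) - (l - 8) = 21/2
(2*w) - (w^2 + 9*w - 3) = -w^2 - 7*w + 3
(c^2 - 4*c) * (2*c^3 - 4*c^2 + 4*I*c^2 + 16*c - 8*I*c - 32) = 2*c^5 - 12*c^4 + 4*I*c^4 + 32*c^3 - 24*I*c^3 - 96*c^2 + 32*I*c^2 + 128*c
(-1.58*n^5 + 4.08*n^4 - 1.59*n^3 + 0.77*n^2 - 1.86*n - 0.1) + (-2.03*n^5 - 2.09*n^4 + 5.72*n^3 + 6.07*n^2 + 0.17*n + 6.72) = -3.61*n^5 + 1.99*n^4 + 4.13*n^3 + 6.84*n^2 - 1.69*n + 6.62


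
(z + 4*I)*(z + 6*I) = z^2 + 10*I*z - 24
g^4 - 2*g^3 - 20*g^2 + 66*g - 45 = (g - 3)^2*(g - 1)*(g + 5)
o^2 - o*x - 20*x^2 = (o - 5*x)*(o + 4*x)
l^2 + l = l*(l + 1)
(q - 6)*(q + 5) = q^2 - q - 30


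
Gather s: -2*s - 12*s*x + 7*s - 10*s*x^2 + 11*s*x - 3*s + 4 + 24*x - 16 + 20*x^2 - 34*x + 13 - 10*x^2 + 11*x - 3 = s*(-10*x^2 - x + 2) + 10*x^2 + x - 2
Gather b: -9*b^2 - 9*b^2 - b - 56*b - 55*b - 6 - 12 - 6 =-18*b^2 - 112*b - 24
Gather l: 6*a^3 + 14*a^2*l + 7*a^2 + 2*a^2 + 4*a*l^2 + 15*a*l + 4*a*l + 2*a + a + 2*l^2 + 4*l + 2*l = 6*a^3 + 9*a^2 + 3*a + l^2*(4*a + 2) + l*(14*a^2 + 19*a + 6)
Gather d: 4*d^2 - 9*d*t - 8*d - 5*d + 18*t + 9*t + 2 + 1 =4*d^2 + d*(-9*t - 13) + 27*t + 3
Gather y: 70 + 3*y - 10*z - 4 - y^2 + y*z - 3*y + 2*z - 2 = -y^2 + y*z - 8*z + 64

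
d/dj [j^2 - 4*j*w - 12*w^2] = 2*j - 4*w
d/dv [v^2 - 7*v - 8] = 2*v - 7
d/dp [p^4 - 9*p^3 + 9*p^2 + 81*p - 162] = 4*p^3 - 27*p^2 + 18*p + 81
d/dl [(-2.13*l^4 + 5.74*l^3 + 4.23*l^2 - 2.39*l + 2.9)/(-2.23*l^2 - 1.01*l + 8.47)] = (9.4998*l^5 - 6.3463*l^4 - 83.7592*l^3 + 136.2514*l^2 + 84.5902*l - 17.3143)/(4.9729*l^4 + 4.5046*l^3 - 36.7561*l^2 - 17.1094*l + 71.7409)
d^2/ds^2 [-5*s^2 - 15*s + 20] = -10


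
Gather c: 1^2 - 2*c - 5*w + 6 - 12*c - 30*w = -14*c - 35*w + 7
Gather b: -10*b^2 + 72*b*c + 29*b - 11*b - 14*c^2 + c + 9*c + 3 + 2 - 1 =-10*b^2 + b*(72*c + 18) - 14*c^2 + 10*c + 4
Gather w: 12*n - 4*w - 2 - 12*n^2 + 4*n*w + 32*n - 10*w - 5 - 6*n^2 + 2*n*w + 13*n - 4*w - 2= -18*n^2 + 57*n + w*(6*n - 18) - 9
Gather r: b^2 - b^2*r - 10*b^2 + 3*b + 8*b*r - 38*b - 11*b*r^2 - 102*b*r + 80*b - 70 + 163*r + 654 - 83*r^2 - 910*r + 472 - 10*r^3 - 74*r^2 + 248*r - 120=-9*b^2 + 45*b - 10*r^3 + r^2*(-11*b - 157) + r*(-b^2 - 94*b - 499) + 936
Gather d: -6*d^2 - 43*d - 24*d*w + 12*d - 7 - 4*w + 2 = -6*d^2 + d*(-24*w - 31) - 4*w - 5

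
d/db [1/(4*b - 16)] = -1/(4*(b - 4)^2)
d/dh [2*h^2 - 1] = 4*h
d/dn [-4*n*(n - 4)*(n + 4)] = 64 - 12*n^2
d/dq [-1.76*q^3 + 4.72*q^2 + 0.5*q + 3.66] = -5.28*q^2 + 9.44*q + 0.5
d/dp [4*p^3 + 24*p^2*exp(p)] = 12*p*(2*p*exp(p) + p + 4*exp(p))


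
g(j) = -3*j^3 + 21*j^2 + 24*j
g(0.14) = 3.76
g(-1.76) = 39.16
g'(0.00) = 24.00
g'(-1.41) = -53.11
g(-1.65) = 31.05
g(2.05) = 111.61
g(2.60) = 151.63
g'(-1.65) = -69.80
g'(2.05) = 72.28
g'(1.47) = 66.29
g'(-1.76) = -77.80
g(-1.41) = 16.32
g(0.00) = 0.00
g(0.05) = 1.25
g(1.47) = 71.13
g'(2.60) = 72.36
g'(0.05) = 26.08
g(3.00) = 180.00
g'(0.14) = 29.70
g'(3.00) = 69.00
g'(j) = -9*j^2 + 42*j + 24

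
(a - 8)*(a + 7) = a^2 - a - 56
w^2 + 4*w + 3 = (w + 1)*(w + 3)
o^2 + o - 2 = (o - 1)*(o + 2)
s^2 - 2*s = s*(s - 2)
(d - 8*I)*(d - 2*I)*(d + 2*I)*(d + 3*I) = d^4 - 5*I*d^3 + 28*d^2 - 20*I*d + 96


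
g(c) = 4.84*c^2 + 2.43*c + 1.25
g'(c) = 9.68*c + 2.43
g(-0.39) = 1.04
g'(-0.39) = -1.35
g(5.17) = 143.18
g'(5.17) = 52.48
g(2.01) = 25.69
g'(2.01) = 21.89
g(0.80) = 6.29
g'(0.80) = 10.17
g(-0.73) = 2.06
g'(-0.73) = -4.64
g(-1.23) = 5.58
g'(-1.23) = -9.48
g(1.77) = 20.71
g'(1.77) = 19.56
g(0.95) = 7.93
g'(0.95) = 11.63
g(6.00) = 190.07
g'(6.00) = 60.51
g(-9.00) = 371.42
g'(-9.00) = -84.69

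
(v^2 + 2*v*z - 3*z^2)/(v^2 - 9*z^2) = (-v + z)/(-v + 3*z)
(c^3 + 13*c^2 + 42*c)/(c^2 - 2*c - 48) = c*(c + 7)/(c - 8)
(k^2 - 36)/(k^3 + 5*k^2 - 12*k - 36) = (k - 6)/(k^2 - k - 6)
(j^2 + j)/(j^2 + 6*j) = (j + 1)/(j + 6)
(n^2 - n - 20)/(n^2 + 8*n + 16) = (n - 5)/(n + 4)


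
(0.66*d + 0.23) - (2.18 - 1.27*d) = 1.93*d - 1.95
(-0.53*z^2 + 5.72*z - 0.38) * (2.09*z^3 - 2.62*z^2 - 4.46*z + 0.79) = -1.1077*z^5 + 13.3434*z^4 - 13.4168*z^3 - 24.9343*z^2 + 6.2136*z - 0.3002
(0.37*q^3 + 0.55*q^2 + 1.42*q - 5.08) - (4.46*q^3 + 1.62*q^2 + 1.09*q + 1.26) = -4.09*q^3 - 1.07*q^2 + 0.33*q - 6.34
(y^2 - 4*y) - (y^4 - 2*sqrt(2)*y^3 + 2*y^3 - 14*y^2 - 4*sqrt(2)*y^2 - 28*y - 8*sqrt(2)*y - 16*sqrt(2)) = -y^4 - 2*y^3 + 2*sqrt(2)*y^3 + 4*sqrt(2)*y^2 + 15*y^2 + 8*sqrt(2)*y + 24*y + 16*sqrt(2)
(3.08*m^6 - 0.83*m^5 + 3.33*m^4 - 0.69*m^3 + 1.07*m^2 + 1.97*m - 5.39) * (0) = 0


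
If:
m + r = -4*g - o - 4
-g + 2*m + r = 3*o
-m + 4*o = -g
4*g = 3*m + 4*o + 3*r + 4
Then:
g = -1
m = -33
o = -8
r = 41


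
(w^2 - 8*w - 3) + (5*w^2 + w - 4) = 6*w^2 - 7*w - 7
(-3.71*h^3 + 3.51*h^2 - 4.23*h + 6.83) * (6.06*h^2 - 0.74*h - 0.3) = -22.4826*h^5 + 24.016*h^4 - 27.1182*h^3 + 43.467*h^2 - 3.7852*h - 2.049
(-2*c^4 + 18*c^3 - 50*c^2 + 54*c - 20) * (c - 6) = -2*c^5 + 30*c^4 - 158*c^3 + 354*c^2 - 344*c + 120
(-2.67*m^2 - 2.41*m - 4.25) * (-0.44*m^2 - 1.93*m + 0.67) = 1.1748*m^4 + 6.2135*m^3 + 4.7324*m^2 + 6.5878*m - 2.8475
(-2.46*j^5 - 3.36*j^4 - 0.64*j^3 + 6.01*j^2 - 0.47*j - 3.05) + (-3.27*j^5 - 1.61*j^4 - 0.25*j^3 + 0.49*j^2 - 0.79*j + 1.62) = -5.73*j^5 - 4.97*j^4 - 0.89*j^3 + 6.5*j^2 - 1.26*j - 1.43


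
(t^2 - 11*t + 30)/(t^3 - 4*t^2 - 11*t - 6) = (t - 5)/(t^2 + 2*t + 1)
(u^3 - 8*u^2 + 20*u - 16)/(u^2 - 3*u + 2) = (u^2 - 6*u + 8)/(u - 1)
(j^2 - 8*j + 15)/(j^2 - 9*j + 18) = (j - 5)/(j - 6)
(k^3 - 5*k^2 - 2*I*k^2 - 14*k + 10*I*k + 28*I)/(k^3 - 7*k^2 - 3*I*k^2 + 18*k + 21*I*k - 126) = (k^2 + 2*k*(1 - I) - 4*I)/(k^2 - 3*I*k + 18)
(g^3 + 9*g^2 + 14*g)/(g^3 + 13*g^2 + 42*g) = (g + 2)/(g + 6)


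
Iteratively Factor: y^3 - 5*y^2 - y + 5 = (y - 5)*(y^2 - 1) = (y - 5)*(y - 1)*(y + 1)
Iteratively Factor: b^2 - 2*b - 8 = (b - 4)*(b + 2)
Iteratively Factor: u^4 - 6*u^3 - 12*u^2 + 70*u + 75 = (u - 5)*(u^3 - u^2 - 17*u - 15) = (u - 5)*(u + 3)*(u^2 - 4*u - 5) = (u - 5)^2*(u + 3)*(u + 1)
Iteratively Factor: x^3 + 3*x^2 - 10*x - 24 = (x - 3)*(x^2 + 6*x + 8) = (x - 3)*(x + 2)*(x + 4)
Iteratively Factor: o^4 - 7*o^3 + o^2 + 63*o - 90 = (o + 3)*(o^3 - 10*o^2 + 31*o - 30) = (o - 5)*(o + 3)*(o^2 - 5*o + 6) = (o - 5)*(o - 2)*(o + 3)*(o - 3)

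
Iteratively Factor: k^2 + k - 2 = (k - 1)*(k + 2)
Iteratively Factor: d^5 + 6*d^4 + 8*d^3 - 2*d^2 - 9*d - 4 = (d + 1)*(d^4 + 5*d^3 + 3*d^2 - 5*d - 4) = (d + 1)^2*(d^3 + 4*d^2 - d - 4) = (d - 1)*(d + 1)^2*(d^2 + 5*d + 4) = (d - 1)*(d + 1)^3*(d + 4)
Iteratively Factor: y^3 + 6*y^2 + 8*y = (y)*(y^2 + 6*y + 8) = y*(y + 4)*(y + 2)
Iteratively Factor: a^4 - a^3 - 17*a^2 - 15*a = (a + 1)*(a^3 - 2*a^2 - 15*a) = (a - 5)*(a + 1)*(a^2 + 3*a) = a*(a - 5)*(a + 1)*(a + 3)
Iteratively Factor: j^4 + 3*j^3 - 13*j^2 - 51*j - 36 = (j + 3)*(j^3 - 13*j - 12) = (j + 1)*(j + 3)*(j^2 - j - 12) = (j - 4)*(j + 1)*(j + 3)*(j + 3)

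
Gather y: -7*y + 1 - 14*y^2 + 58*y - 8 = -14*y^2 + 51*y - 7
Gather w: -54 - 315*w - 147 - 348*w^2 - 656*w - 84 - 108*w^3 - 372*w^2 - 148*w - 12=-108*w^3 - 720*w^2 - 1119*w - 297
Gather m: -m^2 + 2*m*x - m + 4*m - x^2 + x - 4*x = -m^2 + m*(2*x + 3) - x^2 - 3*x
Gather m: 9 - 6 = 3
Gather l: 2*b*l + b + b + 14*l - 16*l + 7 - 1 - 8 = 2*b + l*(2*b - 2) - 2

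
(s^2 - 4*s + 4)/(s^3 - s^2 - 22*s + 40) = (s - 2)/(s^2 + s - 20)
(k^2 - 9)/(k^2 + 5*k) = (k^2 - 9)/(k*(k + 5))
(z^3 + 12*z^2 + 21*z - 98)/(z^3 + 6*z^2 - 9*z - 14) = (z + 7)/(z + 1)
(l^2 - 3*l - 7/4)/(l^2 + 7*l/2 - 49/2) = (l + 1/2)/(l + 7)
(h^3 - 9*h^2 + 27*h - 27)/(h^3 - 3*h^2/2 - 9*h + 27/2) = 2*(h^2 - 6*h + 9)/(2*h^2 + 3*h - 9)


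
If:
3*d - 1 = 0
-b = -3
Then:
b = 3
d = 1/3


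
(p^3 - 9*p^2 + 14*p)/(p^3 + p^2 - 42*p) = (p^2 - 9*p + 14)/(p^2 + p - 42)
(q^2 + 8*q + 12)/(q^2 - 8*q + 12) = (q^2 + 8*q + 12)/(q^2 - 8*q + 12)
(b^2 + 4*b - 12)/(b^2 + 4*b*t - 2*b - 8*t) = (b + 6)/(b + 4*t)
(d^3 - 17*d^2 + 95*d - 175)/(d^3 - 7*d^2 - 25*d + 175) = (d - 5)/(d + 5)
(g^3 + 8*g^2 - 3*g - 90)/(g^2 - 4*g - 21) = (-g^3 - 8*g^2 + 3*g + 90)/(-g^2 + 4*g + 21)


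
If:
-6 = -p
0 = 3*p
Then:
No Solution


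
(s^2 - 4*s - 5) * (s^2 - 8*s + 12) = s^4 - 12*s^3 + 39*s^2 - 8*s - 60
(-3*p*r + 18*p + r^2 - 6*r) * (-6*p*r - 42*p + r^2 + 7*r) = 18*p^2*r^2 + 18*p^2*r - 756*p^2 - 9*p*r^3 - 9*p*r^2 + 378*p*r + r^4 + r^3 - 42*r^2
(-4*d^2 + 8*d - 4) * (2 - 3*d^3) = 12*d^5 - 24*d^4 + 12*d^3 - 8*d^2 + 16*d - 8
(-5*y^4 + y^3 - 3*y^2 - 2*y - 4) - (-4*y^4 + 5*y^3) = -y^4 - 4*y^3 - 3*y^2 - 2*y - 4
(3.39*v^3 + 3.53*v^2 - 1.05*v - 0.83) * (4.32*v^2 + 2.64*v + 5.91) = 14.6448*v^5 + 24.1992*v^4 + 24.8181*v^3 + 14.5047*v^2 - 8.3967*v - 4.9053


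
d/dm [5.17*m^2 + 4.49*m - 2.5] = 10.34*m + 4.49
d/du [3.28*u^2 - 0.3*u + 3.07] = 6.56*u - 0.3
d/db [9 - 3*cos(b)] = 3*sin(b)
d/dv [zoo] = 0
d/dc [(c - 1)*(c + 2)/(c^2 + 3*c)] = 2*(c^2 + 2*c + 3)/(c^2*(c^2 + 6*c + 9))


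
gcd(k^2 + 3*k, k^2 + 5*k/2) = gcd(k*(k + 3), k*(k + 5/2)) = k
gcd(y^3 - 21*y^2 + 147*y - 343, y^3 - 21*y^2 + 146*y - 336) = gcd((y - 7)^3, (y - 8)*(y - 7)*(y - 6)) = y - 7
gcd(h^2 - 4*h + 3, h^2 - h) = h - 1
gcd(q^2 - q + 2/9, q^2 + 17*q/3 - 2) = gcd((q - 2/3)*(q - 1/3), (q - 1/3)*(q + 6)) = q - 1/3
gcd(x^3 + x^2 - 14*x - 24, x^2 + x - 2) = x + 2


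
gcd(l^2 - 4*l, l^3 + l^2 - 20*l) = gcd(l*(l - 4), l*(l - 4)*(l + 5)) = l^2 - 4*l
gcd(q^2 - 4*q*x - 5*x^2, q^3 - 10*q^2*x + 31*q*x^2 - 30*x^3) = -q + 5*x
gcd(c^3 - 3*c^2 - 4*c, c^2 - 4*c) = c^2 - 4*c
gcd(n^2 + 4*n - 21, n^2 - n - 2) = 1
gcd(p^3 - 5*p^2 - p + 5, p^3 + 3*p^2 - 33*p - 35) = p^2 - 4*p - 5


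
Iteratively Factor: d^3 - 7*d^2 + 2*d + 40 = (d - 5)*(d^2 - 2*d - 8) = (d - 5)*(d + 2)*(d - 4)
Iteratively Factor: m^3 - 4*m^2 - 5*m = (m - 5)*(m^2 + m) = (m - 5)*(m + 1)*(m)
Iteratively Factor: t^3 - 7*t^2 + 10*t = (t)*(t^2 - 7*t + 10) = t*(t - 2)*(t - 5)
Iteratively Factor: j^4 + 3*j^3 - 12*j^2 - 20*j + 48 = (j + 4)*(j^3 - j^2 - 8*j + 12) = (j + 3)*(j + 4)*(j^2 - 4*j + 4) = (j - 2)*(j + 3)*(j + 4)*(j - 2)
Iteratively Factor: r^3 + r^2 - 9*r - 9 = (r + 3)*(r^2 - 2*r - 3) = (r - 3)*(r + 3)*(r + 1)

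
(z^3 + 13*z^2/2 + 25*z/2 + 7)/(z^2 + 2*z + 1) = (z^2 + 11*z/2 + 7)/(z + 1)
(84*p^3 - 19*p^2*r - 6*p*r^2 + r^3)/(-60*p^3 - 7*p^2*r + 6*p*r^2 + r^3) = (-7*p + r)/(5*p + r)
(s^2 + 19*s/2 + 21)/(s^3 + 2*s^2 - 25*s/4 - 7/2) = 2*(s + 6)/(2*s^2 - 3*s - 2)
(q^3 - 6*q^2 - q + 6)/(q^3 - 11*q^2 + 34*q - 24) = (q + 1)/(q - 4)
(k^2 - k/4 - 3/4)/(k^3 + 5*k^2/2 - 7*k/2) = (4*k + 3)/(2*k*(2*k + 7))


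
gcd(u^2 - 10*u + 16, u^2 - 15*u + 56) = u - 8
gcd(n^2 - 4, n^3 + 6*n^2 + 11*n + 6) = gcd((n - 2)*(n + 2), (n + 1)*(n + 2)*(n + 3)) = n + 2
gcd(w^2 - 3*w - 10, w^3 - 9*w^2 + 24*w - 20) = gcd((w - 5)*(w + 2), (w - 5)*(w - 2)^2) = w - 5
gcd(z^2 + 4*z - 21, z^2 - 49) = z + 7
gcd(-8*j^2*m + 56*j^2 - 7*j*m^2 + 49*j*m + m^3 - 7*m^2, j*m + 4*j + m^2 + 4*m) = j + m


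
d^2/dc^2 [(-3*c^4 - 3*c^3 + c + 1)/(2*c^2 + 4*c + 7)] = 2*(-12*c^6 - 72*c^5 - 270*c^4 - 674*c^3 - 1122*c^2 - 459*c - 26)/(8*c^6 + 48*c^5 + 180*c^4 + 400*c^3 + 630*c^2 + 588*c + 343)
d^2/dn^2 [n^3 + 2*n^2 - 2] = 6*n + 4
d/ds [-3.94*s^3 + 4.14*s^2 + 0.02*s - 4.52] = -11.82*s^2 + 8.28*s + 0.02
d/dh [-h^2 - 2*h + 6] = -2*h - 2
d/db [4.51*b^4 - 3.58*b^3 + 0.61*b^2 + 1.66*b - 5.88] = 18.04*b^3 - 10.74*b^2 + 1.22*b + 1.66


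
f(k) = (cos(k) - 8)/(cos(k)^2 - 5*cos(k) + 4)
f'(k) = (2*sin(k)*cos(k) - 5*sin(k))*(cos(k) - 8)/(cos(k)^2 - 5*cos(k) + 4)^2 - sin(k)/(cos(k)^2 - 5*cos(k) + 4)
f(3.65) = -0.97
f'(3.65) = -0.30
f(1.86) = -1.50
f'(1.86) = 1.28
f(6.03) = -72.75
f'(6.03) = -575.02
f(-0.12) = -324.02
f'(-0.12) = -5401.21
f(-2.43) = -1.05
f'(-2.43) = -0.45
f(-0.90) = -5.77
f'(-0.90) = -12.67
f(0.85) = -6.46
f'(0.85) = 15.07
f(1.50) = -2.17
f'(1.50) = 2.61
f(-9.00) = -0.95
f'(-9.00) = -0.24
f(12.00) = -14.52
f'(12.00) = -51.28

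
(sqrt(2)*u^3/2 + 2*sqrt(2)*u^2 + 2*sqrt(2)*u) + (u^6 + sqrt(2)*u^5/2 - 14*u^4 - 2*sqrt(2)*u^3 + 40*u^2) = u^6 + sqrt(2)*u^5/2 - 14*u^4 - 3*sqrt(2)*u^3/2 + 2*sqrt(2)*u^2 + 40*u^2 + 2*sqrt(2)*u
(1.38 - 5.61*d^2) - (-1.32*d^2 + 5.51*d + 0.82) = -4.29*d^2 - 5.51*d + 0.56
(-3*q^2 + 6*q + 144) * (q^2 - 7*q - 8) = -3*q^4 + 27*q^3 + 126*q^2 - 1056*q - 1152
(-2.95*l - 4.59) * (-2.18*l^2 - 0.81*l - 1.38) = 6.431*l^3 + 12.3957*l^2 + 7.7889*l + 6.3342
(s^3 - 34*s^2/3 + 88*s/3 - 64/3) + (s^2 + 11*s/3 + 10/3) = s^3 - 31*s^2/3 + 33*s - 18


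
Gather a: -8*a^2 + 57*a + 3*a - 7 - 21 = -8*a^2 + 60*a - 28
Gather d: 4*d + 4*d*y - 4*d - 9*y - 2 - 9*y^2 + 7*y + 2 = 4*d*y - 9*y^2 - 2*y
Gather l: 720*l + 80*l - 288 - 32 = 800*l - 320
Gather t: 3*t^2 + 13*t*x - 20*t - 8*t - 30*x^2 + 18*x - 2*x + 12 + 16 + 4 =3*t^2 + t*(13*x - 28) - 30*x^2 + 16*x + 32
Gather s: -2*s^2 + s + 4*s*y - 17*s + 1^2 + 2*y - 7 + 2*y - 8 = -2*s^2 + s*(4*y - 16) + 4*y - 14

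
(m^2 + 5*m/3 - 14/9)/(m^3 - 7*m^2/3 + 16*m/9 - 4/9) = (3*m + 7)/(3*m^2 - 5*m + 2)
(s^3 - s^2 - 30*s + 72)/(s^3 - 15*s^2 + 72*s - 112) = (s^2 + 3*s - 18)/(s^2 - 11*s + 28)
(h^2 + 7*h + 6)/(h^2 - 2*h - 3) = (h + 6)/(h - 3)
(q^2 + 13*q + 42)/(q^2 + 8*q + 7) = (q + 6)/(q + 1)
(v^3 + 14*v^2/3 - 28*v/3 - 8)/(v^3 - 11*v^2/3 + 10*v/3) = (3*v^2 + 20*v + 12)/(v*(3*v - 5))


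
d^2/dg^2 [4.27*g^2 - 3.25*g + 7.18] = 8.54000000000000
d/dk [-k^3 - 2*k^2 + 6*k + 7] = -3*k^2 - 4*k + 6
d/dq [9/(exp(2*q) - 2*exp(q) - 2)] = 18*(1 - exp(q))*exp(q)/(-exp(2*q) + 2*exp(q) + 2)^2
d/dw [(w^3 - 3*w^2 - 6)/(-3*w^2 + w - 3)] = (3*w*(2 - w)*(3*w^2 - w + 3) - (6*w - 1)*(-w^3 + 3*w^2 + 6))/(3*w^2 - w + 3)^2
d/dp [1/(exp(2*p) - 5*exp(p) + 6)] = (5 - 2*exp(p))*exp(p)/(exp(2*p) - 5*exp(p) + 6)^2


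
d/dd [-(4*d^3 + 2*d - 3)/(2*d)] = -4*d - 3/(2*d^2)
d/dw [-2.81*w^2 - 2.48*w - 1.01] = -5.62*w - 2.48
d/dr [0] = 0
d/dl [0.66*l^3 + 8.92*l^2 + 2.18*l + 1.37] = 1.98*l^2 + 17.84*l + 2.18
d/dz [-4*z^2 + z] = 1 - 8*z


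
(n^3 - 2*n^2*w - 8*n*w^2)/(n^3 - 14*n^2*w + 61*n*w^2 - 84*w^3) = n*(n + 2*w)/(n^2 - 10*n*w + 21*w^2)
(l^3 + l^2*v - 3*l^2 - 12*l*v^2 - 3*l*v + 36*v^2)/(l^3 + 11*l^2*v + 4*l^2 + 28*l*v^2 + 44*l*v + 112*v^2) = (l^2 - 3*l*v - 3*l + 9*v)/(l^2 + 7*l*v + 4*l + 28*v)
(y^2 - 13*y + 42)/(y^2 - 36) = (y - 7)/(y + 6)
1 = 1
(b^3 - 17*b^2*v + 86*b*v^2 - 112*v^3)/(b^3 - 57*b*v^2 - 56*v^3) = (b^2 - 9*b*v + 14*v^2)/(b^2 + 8*b*v + 7*v^2)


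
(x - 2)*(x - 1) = x^2 - 3*x + 2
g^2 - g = g*(g - 1)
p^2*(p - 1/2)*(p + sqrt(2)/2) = p^4 - p^3/2 + sqrt(2)*p^3/2 - sqrt(2)*p^2/4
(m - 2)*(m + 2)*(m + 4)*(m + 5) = m^4 + 9*m^3 + 16*m^2 - 36*m - 80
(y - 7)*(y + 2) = y^2 - 5*y - 14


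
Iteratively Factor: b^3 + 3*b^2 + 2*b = (b + 2)*(b^2 + b) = b*(b + 2)*(b + 1)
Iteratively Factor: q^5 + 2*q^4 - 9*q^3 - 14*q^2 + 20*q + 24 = (q - 2)*(q^4 + 4*q^3 - q^2 - 16*q - 12) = (q - 2)^2*(q^3 + 6*q^2 + 11*q + 6) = (q - 2)^2*(q + 1)*(q^2 + 5*q + 6) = (q - 2)^2*(q + 1)*(q + 2)*(q + 3)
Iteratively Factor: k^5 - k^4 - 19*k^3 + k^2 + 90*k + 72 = (k - 4)*(k^4 + 3*k^3 - 7*k^2 - 27*k - 18) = (k - 4)*(k + 3)*(k^3 - 7*k - 6) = (k - 4)*(k + 2)*(k + 3)*(k^2 - 2*k - 3) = (k - 4)*(k + 1)*(k + 2)*(k + 3)*(k - 3)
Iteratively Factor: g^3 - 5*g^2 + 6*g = (g - 2)*(g^2 - 3*g) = g*(g - 2)*(g - 3)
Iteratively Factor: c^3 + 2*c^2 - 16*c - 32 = (c + 4)*(c^2 - 2*c - 8) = (c + 2)*(c + 4)*(c - 4)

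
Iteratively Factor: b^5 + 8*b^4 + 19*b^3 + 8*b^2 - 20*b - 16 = (b - 1)*(b^4 + 9*b^3 + 28*b^2 + 36*b + 16) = (b - 1)*(b + 4)*(b^3 + 5*b^2 + 8*b + 4) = (b - 1)*(b + 1)*(b + 4)*(b^2 + 4*b + 4) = (b - 1)*(b + 1)*(b + 2)*(b + 4)*(b + 2)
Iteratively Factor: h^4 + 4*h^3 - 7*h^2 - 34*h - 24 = (h - 3)*(h^3 + 7*h^2 + 14*h + 8) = (h - 3)*(h + 2)*(h^2 + 5*h + 4) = (h - 3)*(h + 1)*(h + 2)*(h + 4)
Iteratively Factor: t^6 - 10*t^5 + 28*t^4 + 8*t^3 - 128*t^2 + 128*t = (t - 4)*(t^5 - 6*t^4 + 4*t^3 + 24*t^2 - 32*t) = (t - 4)*(t + 2)*(t^4 - 8*t^3 + 20*t^2 - 16*t) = t*(t - 4)*(t + 2)*(t^3 - 8*t^2 + 20*t - 16) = t*(t - 4)^2*(t + 2)*(t^2 - 4*t + 4) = t*(t - 4)^2*(t - 2)*(t + 2)*(t - 2)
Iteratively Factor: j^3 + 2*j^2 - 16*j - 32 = (j + 4)*(j^2 - 2*j - 8) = (j + 2)*(j + 4)*(j - 4)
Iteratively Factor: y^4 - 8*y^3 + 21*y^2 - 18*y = (y - 2)*(y^3 - 6*y^2 + 9*y) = y*(y - 2)*(y^2 - 6*y + 9) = y*(y - 3)*(y - 2)*(y - 3)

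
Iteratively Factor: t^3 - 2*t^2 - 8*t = (t - 4)*(t^2 + 2*t) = (t - 4)*(t + 2)*(t)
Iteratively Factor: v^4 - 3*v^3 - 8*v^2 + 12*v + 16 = (v + 2)*(v^3 - 5*v^2 + 2*v + 8) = (v - 4)*(v + 2)*(v^2 - v - 2) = (v - 4)*(v + 1)*(v + 2)*(v - 2)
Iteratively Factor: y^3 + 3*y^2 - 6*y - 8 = (y - 2)*(y^2 + 5*y + 4) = (y - 2)*(y + 4)*(y + 1)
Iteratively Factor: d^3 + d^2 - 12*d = (d + 4)*(d^2 - 3*d) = (d - 3)*(d + 4)*(d)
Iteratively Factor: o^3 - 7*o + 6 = (o - 2)*(o^2 + 2*o - 3) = (o - 2)*(o + 3)*(o - 1)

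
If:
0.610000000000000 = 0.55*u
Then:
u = 1.11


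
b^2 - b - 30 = (b - 6)*(b + 5)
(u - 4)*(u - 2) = u^2 - 6*u + 8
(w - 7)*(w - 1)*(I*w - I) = I*w^3 - 9*I*w^2 + 15*I*w - 7*I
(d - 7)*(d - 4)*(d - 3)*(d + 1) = d^4 - 13*d^3 + 47*d^2 - 23*d - 84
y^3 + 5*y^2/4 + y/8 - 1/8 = (y - 1/4)*(y + 1/2)*(y + 1)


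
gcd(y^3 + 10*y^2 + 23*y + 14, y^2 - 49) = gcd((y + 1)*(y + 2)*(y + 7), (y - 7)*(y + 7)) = y + 7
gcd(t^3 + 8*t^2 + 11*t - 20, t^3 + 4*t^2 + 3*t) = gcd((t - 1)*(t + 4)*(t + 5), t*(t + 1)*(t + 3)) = 1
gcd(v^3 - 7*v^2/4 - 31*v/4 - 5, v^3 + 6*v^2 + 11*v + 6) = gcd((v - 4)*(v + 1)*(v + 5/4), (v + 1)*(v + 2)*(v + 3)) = v + 1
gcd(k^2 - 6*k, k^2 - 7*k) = k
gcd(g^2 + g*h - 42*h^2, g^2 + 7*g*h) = g + 7*h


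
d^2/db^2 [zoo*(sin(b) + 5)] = zoo*sin(b)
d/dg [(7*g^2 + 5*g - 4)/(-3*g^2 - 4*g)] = (-13*g^2 - 24*g - 16)/(g^2*(9*g^2 + 24*g + 16))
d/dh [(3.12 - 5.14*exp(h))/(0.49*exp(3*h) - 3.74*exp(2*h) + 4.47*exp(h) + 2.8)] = (5.0372*exp(3*h) - 23.81*exp(2*h) + 23.3376*exp(h) - 28.3384)*exp(h)/(0.2401*exp(6*h) - 3.6652*exp(5*h) + 18.3682*exp(4*h) - 30.6916*exp(3*h) - 0.963100000000001*exp(2*h) + 25.032*exp(h) + 7.84)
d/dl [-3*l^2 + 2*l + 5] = 2 - 6*l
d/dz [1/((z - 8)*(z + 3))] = (5 - 2*z)/(z^4 - 10*z^3 - 23*z^2 + 240*z + 576)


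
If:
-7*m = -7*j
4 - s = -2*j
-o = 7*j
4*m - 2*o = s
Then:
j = 1/4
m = 1/4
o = -7/4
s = 9/2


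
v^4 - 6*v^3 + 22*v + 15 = (v - 5)*(v - 3)*(v + 1)^2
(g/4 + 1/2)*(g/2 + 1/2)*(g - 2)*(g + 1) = g^4/8 + g^3/4 - 3*g^2/8 - g - 1/2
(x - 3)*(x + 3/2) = x^2 - 3*x/2 - 9/2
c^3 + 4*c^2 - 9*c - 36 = (c - 3)*(c + 3)*(c + 4)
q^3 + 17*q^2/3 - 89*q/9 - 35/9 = (q - 5/3)*(q + 1/3)*(q + 7)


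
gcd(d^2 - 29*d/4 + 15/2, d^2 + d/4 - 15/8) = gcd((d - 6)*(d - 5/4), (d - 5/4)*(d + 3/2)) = d - 5/4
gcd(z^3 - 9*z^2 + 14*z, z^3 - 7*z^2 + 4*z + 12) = z - 2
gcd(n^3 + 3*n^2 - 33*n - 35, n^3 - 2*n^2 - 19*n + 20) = n - 5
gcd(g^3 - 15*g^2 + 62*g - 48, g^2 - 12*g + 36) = g - 6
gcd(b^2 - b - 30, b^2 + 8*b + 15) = b + 5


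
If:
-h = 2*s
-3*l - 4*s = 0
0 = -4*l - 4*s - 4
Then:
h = -6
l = -4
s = 3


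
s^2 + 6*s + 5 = (s + 1)*(s + 5)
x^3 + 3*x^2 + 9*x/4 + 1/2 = (x + 1/2)^2*(x + 2)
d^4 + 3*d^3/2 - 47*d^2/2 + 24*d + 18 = (d - 3)*(d - 2)*(d + 1/2)*(d + 6)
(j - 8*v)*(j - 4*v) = j^2 - 12*j*v + 32*v^2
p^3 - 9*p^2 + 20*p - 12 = (p - 6)*(p - 2)*(p - 1)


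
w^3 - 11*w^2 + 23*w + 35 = (w - 7)*(w - 5)*(w + 1)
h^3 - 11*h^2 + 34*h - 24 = (h - 6)*(h - 4)*(h - 1)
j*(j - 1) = j^2 - j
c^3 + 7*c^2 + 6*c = c*(c + 1)*(c + 6)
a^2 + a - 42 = (a - 6)*(a + 7)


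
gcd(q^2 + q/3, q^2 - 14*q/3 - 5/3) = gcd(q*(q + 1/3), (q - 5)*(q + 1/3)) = q + 1/3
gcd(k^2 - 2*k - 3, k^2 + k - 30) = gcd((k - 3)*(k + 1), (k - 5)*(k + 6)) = 1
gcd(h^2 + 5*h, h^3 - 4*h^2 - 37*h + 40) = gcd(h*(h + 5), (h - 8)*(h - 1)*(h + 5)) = h + 5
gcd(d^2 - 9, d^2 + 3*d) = d + 3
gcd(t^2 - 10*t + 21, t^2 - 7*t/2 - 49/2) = t - 7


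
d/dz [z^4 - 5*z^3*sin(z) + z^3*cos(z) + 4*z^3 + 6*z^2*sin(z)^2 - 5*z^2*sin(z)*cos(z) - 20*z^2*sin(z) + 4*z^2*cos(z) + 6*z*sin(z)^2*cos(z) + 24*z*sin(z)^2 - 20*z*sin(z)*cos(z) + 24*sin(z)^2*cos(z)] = -z^3*sin(z) - 5*z^3*cos(z) + 4*z^3 - 19*z^2*sin(z) + 6*z^2*sin(2*z) - 17*z^2*cos(z) - 5*z^2*cos(2*z) + 12*z^2 - 83*z*sin(z)/2 + 19*z*sin(2*z) + 9*z*sin(3*z)/2 + 8*z*cos(z) - 26*z*cos(2*z) + 6*z - 6*sin(z) - 10*sin(2*z) + 18*sin(3*z) + 3*cos(z)/2 - 12*cos(2*z) - 3*cos(3*z)/2 + 12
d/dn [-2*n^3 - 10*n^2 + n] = -6*n^2 - 20*n + 1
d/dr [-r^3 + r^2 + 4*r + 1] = -3*r^2 + 2*r + 4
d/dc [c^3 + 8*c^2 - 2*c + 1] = 3*c^2 + 16*c - 2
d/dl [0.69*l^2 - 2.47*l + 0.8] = 1.38*l - 2.47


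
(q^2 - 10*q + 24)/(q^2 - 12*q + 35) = (q^2 - 10*q + 24)/(q^2 - 12*q + 35)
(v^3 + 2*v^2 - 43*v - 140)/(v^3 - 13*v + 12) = (v^2 - 2*v - 35)/(v^2 - 4*v + 3)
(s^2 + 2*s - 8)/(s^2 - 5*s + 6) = (s + 4)/(s - 3)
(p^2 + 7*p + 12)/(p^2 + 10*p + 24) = (p + 3)/(p + 6)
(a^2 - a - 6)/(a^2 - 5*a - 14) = (a - 3)/(a - 7)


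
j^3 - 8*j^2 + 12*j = j*(j - 6)*(j - 2)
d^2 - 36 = (d - 6)*(d + 6)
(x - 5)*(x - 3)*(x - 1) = x^3 - 9*x^2 + 23*x - 15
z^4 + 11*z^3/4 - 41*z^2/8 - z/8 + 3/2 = (z - 1)*(z - 3/4)*(z + 1/2)*(z + 4)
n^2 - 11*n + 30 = (n - 6)*(n - 5)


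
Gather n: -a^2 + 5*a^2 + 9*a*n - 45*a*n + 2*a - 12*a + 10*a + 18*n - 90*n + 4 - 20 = 4*a^2 + n*(-36*a - 72) - 16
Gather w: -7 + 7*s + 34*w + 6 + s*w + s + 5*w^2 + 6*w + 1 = 8*s + 5*w^2 + w*(s + 40)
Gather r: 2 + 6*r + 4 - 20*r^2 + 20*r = -20*r^2 + 26*r + 6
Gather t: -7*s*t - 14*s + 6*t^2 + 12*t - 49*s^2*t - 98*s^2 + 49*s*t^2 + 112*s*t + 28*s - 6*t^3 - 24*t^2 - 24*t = -98*s^2 + 14*s - 6*t^3 + t^2*(49*s - 18) + t*(-49*s^2 + 105*s - 12)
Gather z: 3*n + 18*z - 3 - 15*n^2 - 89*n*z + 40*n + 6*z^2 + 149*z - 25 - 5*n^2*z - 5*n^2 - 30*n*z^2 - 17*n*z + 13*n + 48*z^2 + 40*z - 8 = -20*n^2 + 56*n + z^2*(54 - 30*n) + z*(-5*n^2 - 106*n + 207) - 36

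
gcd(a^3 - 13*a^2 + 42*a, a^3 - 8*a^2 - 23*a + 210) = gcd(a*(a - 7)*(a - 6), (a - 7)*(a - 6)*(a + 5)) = a^2 - 13*a + 42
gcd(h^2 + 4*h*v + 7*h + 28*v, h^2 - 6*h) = 1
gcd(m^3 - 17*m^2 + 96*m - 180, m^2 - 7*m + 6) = m - 6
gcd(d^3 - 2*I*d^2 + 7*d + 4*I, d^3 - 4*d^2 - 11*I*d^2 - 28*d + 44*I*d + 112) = d - 4*I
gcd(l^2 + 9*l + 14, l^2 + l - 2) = l + 2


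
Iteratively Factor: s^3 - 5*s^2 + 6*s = (s - 2)*(s^2 - 3*s) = s*(s - 2)*(s - 3)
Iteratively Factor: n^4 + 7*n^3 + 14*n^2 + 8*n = (n + 4)*(n^3 + 3*n^2 + 2*n) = n*(n + 4)*(n^2 + 3*n + 2) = n*(n + 1)*(n + 4)*(n + 2)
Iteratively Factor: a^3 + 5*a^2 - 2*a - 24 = (a + 3)*(a^2 + 2*a - 8) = (a - 2)*(a + 3)*(a + 4)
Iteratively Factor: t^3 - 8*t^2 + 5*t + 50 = (t + 2)*(t^2 - 10*t + 25) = (t - 5)*(t + 2)*(t - 5)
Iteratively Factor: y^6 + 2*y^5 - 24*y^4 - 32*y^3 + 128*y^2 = (y)*(y^5 + 2*y^4 - 24*y^3 - 32*y^2 + 128*y) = y*(y - 2)*(y^4 + 4*y^3 - 16*y^2 - 64*y) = y*(y - 4)*(y - 2)*(y^3 + 8*y^2 + 16*y) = y*(y - 4)*(y - 2)*(y + 4)*(y^2 + 4*y) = y^2*(y - 4)*(y - 2)*(y + 4)*(y + 4)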